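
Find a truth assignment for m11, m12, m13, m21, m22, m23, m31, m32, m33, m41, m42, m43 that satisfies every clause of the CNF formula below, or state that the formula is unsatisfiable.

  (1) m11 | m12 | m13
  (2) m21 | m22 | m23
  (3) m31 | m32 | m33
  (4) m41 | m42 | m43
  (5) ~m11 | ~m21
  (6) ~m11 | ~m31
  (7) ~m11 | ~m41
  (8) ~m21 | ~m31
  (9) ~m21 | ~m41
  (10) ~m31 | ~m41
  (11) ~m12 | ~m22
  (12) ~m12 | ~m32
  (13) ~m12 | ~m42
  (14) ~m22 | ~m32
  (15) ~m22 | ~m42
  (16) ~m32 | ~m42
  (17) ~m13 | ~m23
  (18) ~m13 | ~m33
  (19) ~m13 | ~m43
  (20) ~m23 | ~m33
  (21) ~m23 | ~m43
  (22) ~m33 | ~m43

Suppose m11 = 0.
Suppose m12 = 1.
From the singleton clause (~m22), m22 = 0.
From the singleton clause (~m32), m32 = 0.
From the singleton clause (~m42), m42 = 0.
Suppose m21 = 1.
From the singleton clause (~m31), m31 = 0.
From the singleton clause (m33), m33 = 1.
From the singleton clause (~m41), m41 = 0.
From the singleton clause (m43), m43 = 1.
That conflicts with the unit clause (~m43).
Undo m21 and try m21 = 0.
From the singleton clause (m23), m23 = 1.
From the singleton clause (~m13), m13 = 0.
From the singleton clause (~m33), m33 = 0.
From the singleton clause (m31), m31 = 1.
From the singleton clause (~m41), m41 = 0.
From the singleton clause (m43), m43 = 1.
That conflicts with the unit clause (~m43).
Neither m21 = 1 nor m21 = 0 works.
Undo m12 and try m12 = 0.
From the singleton clause (m13), m13 = 1.
From the singleton clause (~m23), m23 = 0.
From the singleton clause (~m33), m33 = 0.
From the singleton clause (~m43), m43 = 0.
Suppose m21 = 1.
From the singleton clause (~m31), m31 = 0.
From the singleton clause (m32), m32 = 1.
From the singleton clause (~m41), m41 = 0.
From the singleton clause (m42), m42 = 1.
That conflicts with the unit clause (~m42).
Undo m21 and try m21 = 0.
From the singleton clause (m22), m22 = 1.
From the singleton clause (~m32), m32 = 0.
From the singleton clause (m31), m31 = 1.
From the singleton clause (~m41), m41 = 0.
From the singleton clause (m42), m42 = 1.
That conflicts with the unit clause (~m42).
Neither m21 = 1 nor m21 = 0 works.
Neither m12 = 1 nor m12 = 0 works.
Undo m11 and try m11 = 1.
From the singleton clause (~m21), m21 = 0.
From the singleton clause (~m31), m31 = 0.
From the singleton clause (~m41), m41 = 0.
Suppose m22 = 1.
From the singleton clause (~m12), m12 = 0.
From the singleton clause (~m32), m32 = 0.
From the singleton clause (m33), m33 = 1.
From the singleton clause (~m42), m42 = 0.
From the singleton clause (m43), m43 = 1.
That conflicts with the unit clause (~m43).
Undo m22 and try m22 = 0.
From the singleton clause (m23), m23 = 1.
From the singleton clause (~m13), m13 = 0.
From the singleton clause (~m33), m33 = 0.
From the singleton clause (m32), m32 = 1.
From the singleton clause (~m12), m12 = 0.
From the singleton clause (~m42), m42 = 0.
From the singleton clause (m43), m43 = 1.
That conflicts with the unit clause (~m43).
Neither m22 = 1 nor m22 = 0 works.
Neither m11 = 1 nor m11 = 0 works.

UNSATISFIABLE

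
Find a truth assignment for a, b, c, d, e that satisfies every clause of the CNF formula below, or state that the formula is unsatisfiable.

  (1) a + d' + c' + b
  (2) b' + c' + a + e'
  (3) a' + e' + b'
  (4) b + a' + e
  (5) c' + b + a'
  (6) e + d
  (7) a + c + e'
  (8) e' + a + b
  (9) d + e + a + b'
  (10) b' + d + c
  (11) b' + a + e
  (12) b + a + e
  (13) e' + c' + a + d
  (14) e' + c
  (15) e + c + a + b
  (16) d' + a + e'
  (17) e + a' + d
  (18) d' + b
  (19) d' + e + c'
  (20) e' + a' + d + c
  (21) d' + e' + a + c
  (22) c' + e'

Branch on e: set e = 0.
From the singleton clause (d), d = 1.
From the singleton clause (b), b = 1.
From the singleton clause (a), a = 1.
From the singleton clause (c'), c = 0.
All clauses are satisfied.

a: 1; b: 1; c: 0; d: 1; e: 0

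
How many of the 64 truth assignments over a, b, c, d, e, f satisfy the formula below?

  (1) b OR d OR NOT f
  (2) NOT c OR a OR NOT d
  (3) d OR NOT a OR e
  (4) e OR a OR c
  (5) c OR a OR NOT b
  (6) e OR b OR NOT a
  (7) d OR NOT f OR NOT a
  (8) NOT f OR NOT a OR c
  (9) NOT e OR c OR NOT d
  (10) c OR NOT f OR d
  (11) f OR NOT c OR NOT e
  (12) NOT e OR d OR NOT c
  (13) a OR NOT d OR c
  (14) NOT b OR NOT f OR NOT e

There are 2^6 = 64 truth assignments over (a, b, c, d, e, f).
Split on c. With c = true, the clauses containing c are satisfied and NOT c drops from the rest; 6 of the 2^5 = 32 assignments to the other variables satisfy what remains.
With c = false, by the same count on the reduced clause set, 4 assignments work.
(One model: a=F, b=F, c=F, d=F, e=T, f=F.)
Total: 6 + 4 = 10.

10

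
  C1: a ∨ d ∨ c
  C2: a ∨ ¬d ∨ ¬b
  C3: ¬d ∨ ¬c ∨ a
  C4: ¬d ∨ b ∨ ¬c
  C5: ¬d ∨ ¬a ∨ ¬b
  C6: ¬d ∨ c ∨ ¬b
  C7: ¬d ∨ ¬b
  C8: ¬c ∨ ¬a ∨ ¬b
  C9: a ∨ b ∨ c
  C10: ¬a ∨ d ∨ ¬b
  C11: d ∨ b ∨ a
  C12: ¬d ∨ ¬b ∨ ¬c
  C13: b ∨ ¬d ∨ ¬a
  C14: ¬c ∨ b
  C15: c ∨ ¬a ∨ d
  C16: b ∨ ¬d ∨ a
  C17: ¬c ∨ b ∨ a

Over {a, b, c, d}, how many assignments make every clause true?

There are 2^4 = 16 truth assignments over (a, b, c, d).
Check each against the 17 clauses (columns in the order a, b, c, d):
  F F F F  ✗ fails (a ∨ d ∨ c)
  F F F T  ✗ fails (a ∨ b ∨ c)
  F F T F  ✗ fails (d ∨ b ∨ a)
  F F T T  ✗ fails (¬d ∨ ¬c ∨ a)
  F T F F  ✗ fails (a ∨ d ∨ c)
  F T F T  ✗ fails (a ∨ ¬d ∨ ¬b)
  F T T F  ✓ satisfies all
  F T T T  ✗ fails (a ∨ ¬d ∨ ¬b)
  T F F F  ✗ fails (c ∨ ¬a ∨ d)
  T F F T  ✗ fails (b ∨ ¬d ∨ ¬a)
  T F T F  ✗ fails (¬c ∨ b)
  T F T T  ✗ fails (¬d ∨ b ∨ ¬c)
  T T F F  ✗ fails (¬a ∨ d ∨ ¬b)
  T T F T  ✗ fails (¬d ∨ ¬a ∨ ¬b)
  T T T F  ✗ fails (¬c ∨ ¬a ∨ ¬b)
  T T T T  ✗ fails (¬d ∨ ¬a ∨ ¬b)
1 of the 16 rows is a model.

1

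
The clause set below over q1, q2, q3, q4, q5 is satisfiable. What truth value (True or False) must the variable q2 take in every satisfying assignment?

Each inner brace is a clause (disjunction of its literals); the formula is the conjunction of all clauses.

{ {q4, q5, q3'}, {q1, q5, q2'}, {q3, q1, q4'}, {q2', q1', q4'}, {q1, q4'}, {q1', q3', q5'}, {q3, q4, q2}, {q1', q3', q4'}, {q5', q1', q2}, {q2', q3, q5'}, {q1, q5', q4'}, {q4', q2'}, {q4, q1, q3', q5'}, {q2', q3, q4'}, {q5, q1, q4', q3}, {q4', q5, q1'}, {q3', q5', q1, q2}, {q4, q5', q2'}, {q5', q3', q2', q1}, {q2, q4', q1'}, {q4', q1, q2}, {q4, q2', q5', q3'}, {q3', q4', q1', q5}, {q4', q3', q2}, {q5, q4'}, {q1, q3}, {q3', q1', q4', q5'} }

Suppose q2 = 0.
Suppose q1 = 1.
Unit clause (q5') forces q5 = 0.
Unit clause (q4') forces q4 = 0.
Unit clause (q3') forces q3 = 0.
But (q3) is also a unit clause — contradiction.
Undo q1 and try q1 = 0.
Unit clause (q4') forces q4 = 0.
Unit clause (q3) forces q3 = 1.
Unit clause (q5) forces q5 = 1.
But (q5') is also a unit clause — contradiction.
Neither q1 = 1 nor q1 = 0 works.
So every satisfying assignment has q2 = True.

True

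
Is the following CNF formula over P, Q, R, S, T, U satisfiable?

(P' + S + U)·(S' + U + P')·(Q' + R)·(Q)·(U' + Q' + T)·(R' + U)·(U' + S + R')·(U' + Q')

Unsatisfiable

(Q) alone gives Q = 1.
(R) alone gives R = 1.
(U) alone gives U = 1.
Now (U') is unsatisfied and unit — conflict.
No assignment satisfies every clause.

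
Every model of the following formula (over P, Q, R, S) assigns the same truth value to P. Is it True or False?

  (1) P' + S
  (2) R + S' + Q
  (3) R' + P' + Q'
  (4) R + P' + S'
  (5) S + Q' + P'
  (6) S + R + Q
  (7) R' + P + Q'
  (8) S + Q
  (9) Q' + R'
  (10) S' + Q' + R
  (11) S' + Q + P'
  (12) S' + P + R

False

Suppose P = 1.
Unit clause (S) forces S = 1.
Unit clause (R) forces R = 1.
Unit clause (Q') forces Q = 0.
That conflicts with the unit clause (Q).
So every satisfying assignment has P = False.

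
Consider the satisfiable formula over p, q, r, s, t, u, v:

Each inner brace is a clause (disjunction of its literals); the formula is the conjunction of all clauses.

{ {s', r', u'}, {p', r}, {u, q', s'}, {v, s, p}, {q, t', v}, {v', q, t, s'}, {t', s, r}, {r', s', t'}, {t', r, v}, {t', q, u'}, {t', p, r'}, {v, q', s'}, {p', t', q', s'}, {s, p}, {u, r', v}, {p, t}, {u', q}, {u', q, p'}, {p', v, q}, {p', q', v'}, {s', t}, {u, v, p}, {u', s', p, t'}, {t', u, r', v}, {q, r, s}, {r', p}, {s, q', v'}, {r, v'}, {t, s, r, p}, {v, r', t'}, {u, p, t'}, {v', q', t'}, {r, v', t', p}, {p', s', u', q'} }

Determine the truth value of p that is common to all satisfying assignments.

True

Suppose p = 0.
Unit clause (s) forces s = 1.
Unit clause (t) forces t = 1.
Unit clause (r') forces r = 0.
Unit clause (v) forces v = 1.
Now (v') is unsatisfied and unit — conflict.
So every satisfying assignment has p = True.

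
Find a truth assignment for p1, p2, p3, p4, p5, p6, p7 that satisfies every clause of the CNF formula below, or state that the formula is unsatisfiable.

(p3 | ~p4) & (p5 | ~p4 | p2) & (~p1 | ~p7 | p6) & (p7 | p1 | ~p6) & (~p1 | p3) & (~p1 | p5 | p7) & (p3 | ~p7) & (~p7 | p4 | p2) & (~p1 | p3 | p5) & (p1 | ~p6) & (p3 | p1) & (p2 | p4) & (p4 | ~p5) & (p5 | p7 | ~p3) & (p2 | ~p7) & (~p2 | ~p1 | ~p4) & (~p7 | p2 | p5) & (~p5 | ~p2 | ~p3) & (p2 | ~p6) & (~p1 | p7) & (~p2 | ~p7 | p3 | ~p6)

Suppose p3 = 1.
Suppose p1 = 1.
The clause (p7) is unit, so p7 = 1.
The clause (p6) is unit, so p6 = 1.
The clause (p2) is unit, so p2 = 1.
The clause (~p4) is unit, so p4 = 0.
The clause (~p5) is unit, so p5 = 0.
This assignment satisfies each clause.

p1: 1,  p2: 1,  p3: 1,  p4: 0,  p5: 0,  p6: 1,  p7: 1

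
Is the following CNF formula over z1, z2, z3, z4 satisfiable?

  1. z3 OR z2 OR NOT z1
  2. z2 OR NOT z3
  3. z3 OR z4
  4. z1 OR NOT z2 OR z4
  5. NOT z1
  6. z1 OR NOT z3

Yes, satisfiable

From the singleton clause (NOT z1), z1 = false.
From the singleton clause (NOT z3), z3 = false.
From the singleton clause (z4), z4 = true.
No clause remains; z2 is free.
A satisfying assignment: z1 ↦ false, z2 ↦ true, z3 ↦ false, z4 ↦ true.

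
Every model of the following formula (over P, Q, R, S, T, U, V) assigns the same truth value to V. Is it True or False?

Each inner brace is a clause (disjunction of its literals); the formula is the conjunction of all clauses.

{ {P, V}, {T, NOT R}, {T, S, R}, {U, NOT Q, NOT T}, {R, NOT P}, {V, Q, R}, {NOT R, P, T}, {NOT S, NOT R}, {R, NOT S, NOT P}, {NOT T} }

True

Suppose V = false.
From the singleton clause (P), P = true.
From the singleton clause (R), R = true.
From the singleton clause (T), T = true.
That conflicts with the unit clause (NOT T).
So every satisfying assignment has V = True.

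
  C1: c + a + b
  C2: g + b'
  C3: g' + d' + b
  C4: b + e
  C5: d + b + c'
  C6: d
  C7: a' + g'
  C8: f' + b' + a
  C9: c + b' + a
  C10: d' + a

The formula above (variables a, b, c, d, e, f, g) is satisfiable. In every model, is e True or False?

True

Suppose e = 0.
(b) alone gives b = 1.
(g) alone gives g = 1.
(d) alone gives d = 1.
(a') alone gives a = 0.
But (a) is also a unit clause — contradiction.
So every satisfying assignment has e = True.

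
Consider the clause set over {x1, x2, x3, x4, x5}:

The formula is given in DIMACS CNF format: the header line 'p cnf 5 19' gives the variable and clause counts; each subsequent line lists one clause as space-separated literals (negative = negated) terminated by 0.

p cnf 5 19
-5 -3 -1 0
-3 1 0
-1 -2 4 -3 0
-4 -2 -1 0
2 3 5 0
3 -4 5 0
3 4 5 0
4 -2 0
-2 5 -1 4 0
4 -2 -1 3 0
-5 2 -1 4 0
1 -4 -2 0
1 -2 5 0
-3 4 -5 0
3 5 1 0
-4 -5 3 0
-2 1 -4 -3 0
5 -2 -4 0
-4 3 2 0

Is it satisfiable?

Branch on x3: set x3 = False.
Branch on x2: set x2 = False.
From the singleton clause (x5), x5 = True.
From the singleton clause (¬x4), x4 = False.
From the singleton clause (¬x1), x1 = False.
This assignment satisfies each clause.
A satisfying assignment: x1=False, x2=False, x3=False, x4=False, x5=True.

Satisfiable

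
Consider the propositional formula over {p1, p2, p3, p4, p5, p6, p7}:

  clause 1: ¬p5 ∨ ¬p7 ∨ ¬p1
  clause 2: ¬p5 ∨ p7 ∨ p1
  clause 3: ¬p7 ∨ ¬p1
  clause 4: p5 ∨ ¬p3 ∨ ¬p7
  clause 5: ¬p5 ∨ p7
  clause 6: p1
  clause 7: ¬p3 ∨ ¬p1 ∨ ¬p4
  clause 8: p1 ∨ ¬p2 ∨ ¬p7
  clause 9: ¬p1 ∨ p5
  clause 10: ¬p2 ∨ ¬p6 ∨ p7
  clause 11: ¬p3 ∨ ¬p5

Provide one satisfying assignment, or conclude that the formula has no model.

From the singleton clause (p1), p1 = True.
From the singleton clause (¬p7), p7 = False.
From the singleton clause (¬p5), p5 = False.
Now (p5) is unsatisfied and unit — conflict.

UNSATISFIABLE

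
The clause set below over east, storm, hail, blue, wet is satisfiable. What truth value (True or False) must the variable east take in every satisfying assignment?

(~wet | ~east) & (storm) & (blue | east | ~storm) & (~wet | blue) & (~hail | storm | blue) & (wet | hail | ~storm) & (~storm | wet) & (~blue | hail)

Suppose east = 1.
From the singleton clause (~wet), wet = 0.
From the singleton clause (storm), storm = 1.
But (~storm) is also a unit clause — contradiction.
So every satisfying assignment has east = False.

False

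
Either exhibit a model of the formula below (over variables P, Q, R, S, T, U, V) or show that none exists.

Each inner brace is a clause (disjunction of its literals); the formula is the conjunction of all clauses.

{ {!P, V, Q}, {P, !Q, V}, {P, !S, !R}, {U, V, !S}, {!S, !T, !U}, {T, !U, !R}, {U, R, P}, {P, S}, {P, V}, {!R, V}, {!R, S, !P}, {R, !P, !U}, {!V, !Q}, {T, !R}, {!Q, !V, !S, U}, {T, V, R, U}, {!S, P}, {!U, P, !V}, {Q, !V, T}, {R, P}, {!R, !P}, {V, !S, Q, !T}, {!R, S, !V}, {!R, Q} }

Case P = true:
(!R) alone gives R = false.
(!U) alone gives U = false.
Case V = true:
(!Q) alone gives Q = false.
(T) alone gives T = true.
All clauses hold; S can take either value.

P ↦ true, Q ↦ false, R ↦ false, S ↦ false, T ↦ true, U ↦ false, V ↦ true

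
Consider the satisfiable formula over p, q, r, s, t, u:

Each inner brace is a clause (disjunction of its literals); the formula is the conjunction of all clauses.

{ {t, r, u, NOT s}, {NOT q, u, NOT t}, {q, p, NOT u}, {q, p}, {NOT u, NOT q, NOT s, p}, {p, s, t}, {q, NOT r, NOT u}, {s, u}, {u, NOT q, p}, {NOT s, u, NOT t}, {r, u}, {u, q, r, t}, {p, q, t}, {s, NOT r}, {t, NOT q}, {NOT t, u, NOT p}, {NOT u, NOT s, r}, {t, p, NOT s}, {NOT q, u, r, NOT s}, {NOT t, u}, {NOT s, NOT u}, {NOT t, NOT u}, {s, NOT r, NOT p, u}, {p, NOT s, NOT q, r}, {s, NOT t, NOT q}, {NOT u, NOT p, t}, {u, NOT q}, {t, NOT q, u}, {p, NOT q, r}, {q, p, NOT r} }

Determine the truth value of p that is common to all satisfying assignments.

Suppose p = false.
The clause (q) is unit, so q = true.
The clause (u) is unit, so u = true.
The clause (NOT s) is unit, so s = false.
The clause (t) is unit, so t = true.
But (NOT t) is also a unit clause — contradiction.
So every satisfying assignment has p = True.

True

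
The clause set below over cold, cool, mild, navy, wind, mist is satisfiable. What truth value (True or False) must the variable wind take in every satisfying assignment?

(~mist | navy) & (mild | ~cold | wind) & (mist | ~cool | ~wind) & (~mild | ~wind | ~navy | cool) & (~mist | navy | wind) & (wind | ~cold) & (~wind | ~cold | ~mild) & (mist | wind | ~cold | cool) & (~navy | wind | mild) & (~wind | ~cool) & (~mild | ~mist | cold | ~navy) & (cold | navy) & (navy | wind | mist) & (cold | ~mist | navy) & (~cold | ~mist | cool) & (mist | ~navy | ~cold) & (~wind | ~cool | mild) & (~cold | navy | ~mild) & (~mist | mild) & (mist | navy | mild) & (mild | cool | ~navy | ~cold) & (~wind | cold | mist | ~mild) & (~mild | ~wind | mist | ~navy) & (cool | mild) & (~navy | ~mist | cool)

False

Suppose wind = 1.
Unit clause (~cool) forces cool = 0.
Unit clause (mild) forces mild = 1.
Unit clause (~navy) forces navy = 0.
Unit clause (~mist) forces mist = 0.
Unit clause (~cold) forces cold = 0.
Now (cold) is unsatisfied and unit — conflict.
So every satisfying assignment has wind = False.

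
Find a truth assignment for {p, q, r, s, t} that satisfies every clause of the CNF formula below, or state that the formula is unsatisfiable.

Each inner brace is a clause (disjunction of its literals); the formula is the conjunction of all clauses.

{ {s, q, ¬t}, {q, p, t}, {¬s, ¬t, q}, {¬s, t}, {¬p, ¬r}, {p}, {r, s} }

(p) alone gives p = True.
(¬r) alone gives r = False.
(s) alone gives s = True.
(t) alone gives t = True.
(q) alone gives q = True.
Every clause now holds.

p ↦ True; q ↦ True; r ↦ False; s ↦ True; t ↦ True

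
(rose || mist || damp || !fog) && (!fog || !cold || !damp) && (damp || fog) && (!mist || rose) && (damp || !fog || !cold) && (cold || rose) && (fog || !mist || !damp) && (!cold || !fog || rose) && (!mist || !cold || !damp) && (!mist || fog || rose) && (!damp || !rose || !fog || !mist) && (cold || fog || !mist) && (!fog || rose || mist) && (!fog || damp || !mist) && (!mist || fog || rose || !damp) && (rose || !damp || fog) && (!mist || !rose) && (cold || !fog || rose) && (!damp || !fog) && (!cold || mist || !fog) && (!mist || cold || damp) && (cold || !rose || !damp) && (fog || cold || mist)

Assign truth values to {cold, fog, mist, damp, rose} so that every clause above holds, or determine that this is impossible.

Try damp = true.
Unit clause (!fog) forces fog = false.
Unit clause (!mist) forces mist = false.
Unit clause (rose) forces rose = true.
Unit clause (cold) forces cold = true.
This assignment satisfies each clause.

cold: true,  fog: false,  mist: false,  damp: true,  rose: true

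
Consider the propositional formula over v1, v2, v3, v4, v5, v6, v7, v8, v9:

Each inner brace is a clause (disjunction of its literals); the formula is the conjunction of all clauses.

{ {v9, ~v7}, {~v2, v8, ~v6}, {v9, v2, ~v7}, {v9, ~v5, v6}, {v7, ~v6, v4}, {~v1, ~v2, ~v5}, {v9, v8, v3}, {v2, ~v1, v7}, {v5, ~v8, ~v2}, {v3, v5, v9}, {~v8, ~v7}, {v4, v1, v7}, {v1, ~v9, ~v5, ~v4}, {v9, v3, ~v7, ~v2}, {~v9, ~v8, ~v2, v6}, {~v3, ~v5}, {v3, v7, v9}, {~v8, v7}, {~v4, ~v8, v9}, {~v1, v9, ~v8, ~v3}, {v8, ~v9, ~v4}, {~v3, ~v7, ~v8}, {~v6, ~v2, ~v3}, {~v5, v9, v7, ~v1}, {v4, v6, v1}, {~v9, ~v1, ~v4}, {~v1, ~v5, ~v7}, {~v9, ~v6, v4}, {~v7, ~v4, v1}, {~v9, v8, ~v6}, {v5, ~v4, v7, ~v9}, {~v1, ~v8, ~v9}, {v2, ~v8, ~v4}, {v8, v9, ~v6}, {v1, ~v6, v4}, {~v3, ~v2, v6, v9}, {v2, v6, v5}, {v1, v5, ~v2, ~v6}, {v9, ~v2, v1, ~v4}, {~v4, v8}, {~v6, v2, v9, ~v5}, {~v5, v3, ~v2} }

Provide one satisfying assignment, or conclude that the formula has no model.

Branch on v9: set v9 = 1.
Branch on v8: set v8 = 0.
From the singleton clause (~v4), v4 = 0.
From the singleton clause (~v6), v6 = 0.
From the singleton clause (v1), v1 = 1.
Branch on v2: set v2 = 1.
From the singleton clause (~v5), v5 = 0.
All clauses hold; v3, v7 can take either value.

v1 ↦ 1, v2 ↦ 1, v3 ↦ 0, v4 ↦ 0, v5 ↦ 0, v6 ↦ 0, v7 ↦ 1, v8 ↦ 0, v9 ↦ 1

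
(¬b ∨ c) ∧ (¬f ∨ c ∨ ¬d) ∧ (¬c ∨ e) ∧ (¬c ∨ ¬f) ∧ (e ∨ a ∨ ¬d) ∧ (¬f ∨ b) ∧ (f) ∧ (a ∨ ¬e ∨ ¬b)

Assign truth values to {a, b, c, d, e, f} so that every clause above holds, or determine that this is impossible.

UNSATISFIABLE

Unit clause (f) forces f = True.
Unit clause (¬c) forces c = False.
Unit clause (¬b) forces b = False.
That conflicts with the unit clause (b).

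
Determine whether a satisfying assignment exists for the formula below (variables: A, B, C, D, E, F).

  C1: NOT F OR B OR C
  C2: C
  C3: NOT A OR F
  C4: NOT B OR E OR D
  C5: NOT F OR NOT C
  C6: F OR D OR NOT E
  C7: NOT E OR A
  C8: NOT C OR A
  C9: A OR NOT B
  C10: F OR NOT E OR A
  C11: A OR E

No

Unit clause (C) forces C = true.
Unit clause (NOT F) forces F = false.
Unit clause (NOT A) forces A = false.
But (A) is also a unit clause — contradiction.
No assignment satisfies every clause.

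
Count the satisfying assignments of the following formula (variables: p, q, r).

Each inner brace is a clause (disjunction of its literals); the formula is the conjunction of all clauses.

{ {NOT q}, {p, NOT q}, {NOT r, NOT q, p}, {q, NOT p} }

2

There are 2^3 = 8 truth assignments over (p, q, r).
Check each against the 4 clauses (columns in the order p, q, r):
  F F F  ✓ satisfies all
  F F T  ✓ satisfies all
  F T F  ✗ fails (NOT q)
  F T T  ✗ fails (NOT q)
  T F F  ✗ fails (q OR NOT p)
  T F T  ✗ fails (q OR NOT p)
  T T F  ✗ fails (NOT q)
  T T T  ✗ fails (NOT q)
2 of the 8 rows are models.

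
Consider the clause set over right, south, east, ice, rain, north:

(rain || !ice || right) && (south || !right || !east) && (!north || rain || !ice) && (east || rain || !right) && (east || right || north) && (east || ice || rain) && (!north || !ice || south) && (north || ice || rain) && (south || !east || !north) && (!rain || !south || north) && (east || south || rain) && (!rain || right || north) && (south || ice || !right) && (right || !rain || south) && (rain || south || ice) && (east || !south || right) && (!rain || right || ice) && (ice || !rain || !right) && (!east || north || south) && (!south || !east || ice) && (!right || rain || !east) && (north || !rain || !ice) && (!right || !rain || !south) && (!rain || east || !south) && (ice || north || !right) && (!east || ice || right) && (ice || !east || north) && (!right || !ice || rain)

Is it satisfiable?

Case rain = true:
Case south = true:
(north) alone gives north = true.
(!right) alone gives right = false.
(east) alone gives east = true.
(ice) alone gives ice = true.
This assignment satisfies each clause.
A satisfying assignment: right ↦ false, south ↦ true, east ↦ true, ice ↦ true, rain ↦ true, north ↦ true.

Yes, satisfiable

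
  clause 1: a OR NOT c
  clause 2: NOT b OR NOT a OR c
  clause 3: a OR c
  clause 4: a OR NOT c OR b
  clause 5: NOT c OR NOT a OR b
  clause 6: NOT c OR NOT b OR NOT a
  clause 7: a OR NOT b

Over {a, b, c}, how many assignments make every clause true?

There are 2^3 = 8 truth assignments over (a, b, c).
Split on c. With c = true, the clauses containing c are satisfied and NOT c drops from the rest; 0 of the 2^2 = 4 assignments to the other variables satisfy what remains.
With c = false, by the same count on the reduced clause set, 1 assignment works.
(One model: a=T, b=F, c=F.)
Total: 0 + 1 = 1.

1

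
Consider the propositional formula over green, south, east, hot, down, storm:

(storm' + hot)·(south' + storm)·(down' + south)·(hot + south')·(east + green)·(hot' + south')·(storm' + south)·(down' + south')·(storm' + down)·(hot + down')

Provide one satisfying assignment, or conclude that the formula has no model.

Branch on storm: set storm = 0.
The clause (south') is unit, so south = 0.
The clause (down') is unit, so down = 0.
Branch on east: set east = 1.
Every clause is now satisfied; green, hot are unconstrained.

green ↦ 1, south ↦ 0, east ↦ 1, hot ↦ 1, down ↦ 0, storm ↦ 0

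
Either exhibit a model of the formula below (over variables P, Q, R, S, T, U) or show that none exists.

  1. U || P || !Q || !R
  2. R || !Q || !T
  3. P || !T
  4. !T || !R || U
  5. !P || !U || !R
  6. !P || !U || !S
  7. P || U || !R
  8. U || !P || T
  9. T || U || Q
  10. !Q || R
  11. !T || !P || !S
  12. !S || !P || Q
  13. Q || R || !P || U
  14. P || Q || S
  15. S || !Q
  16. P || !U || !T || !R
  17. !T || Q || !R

Try P = false.
From the singleton clause (!T), T = false.
Try U = true.
Try Q = true.
From the singleton clause (R), R = true.
From the singleton clause (S), S = true.
Every clause now holds.

P=false; Q=true; R=true; S=true; T=false; U=true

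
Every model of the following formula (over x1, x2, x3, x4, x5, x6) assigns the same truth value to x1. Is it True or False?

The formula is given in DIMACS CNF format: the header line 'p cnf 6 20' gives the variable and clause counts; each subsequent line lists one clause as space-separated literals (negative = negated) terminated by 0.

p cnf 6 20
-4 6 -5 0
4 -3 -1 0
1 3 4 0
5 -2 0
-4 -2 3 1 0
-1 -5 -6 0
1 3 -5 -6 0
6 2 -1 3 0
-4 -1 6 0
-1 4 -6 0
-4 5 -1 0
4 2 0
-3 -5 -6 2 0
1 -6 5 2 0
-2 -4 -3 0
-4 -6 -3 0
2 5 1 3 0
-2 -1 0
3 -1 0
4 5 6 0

Suppose x1 = True.
The clause (¬x2) is unit, so x2 = False.
The clause (x4) is unit, so x4 = True.
The clause (x6) is unit, so x6 = True.
The clause (¬x5) is unit, so x5 = False.
That conflicts with the unit clause (x5).
So every satisfying assignment has x1 = False.

False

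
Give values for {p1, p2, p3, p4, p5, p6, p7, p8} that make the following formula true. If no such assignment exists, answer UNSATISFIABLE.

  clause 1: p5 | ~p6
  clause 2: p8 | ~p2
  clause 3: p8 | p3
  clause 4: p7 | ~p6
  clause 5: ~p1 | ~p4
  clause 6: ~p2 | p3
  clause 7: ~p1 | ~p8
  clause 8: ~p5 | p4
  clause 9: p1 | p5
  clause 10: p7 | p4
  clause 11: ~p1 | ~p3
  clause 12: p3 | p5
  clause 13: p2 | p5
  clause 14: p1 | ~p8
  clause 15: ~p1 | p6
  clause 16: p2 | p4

p1: 0,  p2: 0,  p3: 1,  p4: 1,  p5: 1,  p6: 1,  p7: 1,  p8: 0

Suppose p5 = 1.
From the singleton clause (p4), p4 = 1.
From the singleton clause (~p1), p1 = 0.
From the singleton clause (~p8), p8 = 0.
From the singleton clause (~p2), p2 = 0.
From the singleton clause (p3), p3 = 1.
Suppose p7 = 1.
No clause remains; p6 is free.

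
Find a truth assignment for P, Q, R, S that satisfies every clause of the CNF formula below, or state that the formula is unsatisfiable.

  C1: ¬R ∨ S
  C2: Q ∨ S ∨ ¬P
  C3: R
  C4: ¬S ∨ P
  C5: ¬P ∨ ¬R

UNSATISFIABLE

The clause (R) is unit, so R = True.
The clause (S) is unit, so S = True.
The clause (P) is unit, so P = True.
Now (¬P) is unsatisfied and unit — conflict.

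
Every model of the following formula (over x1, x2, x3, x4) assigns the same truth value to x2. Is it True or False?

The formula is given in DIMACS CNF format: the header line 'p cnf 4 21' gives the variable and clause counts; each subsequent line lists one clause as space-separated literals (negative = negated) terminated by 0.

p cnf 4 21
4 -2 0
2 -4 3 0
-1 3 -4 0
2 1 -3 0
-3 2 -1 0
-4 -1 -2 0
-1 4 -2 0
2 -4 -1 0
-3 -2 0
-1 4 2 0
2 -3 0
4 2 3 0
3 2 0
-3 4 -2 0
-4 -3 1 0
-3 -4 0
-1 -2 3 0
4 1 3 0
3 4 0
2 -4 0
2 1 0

True

Suppose x2 = False.
(¬x3) alone gives x3 = False.
That conflicts with the unit clause (x3).
So every satisfying assignment has x2 = True.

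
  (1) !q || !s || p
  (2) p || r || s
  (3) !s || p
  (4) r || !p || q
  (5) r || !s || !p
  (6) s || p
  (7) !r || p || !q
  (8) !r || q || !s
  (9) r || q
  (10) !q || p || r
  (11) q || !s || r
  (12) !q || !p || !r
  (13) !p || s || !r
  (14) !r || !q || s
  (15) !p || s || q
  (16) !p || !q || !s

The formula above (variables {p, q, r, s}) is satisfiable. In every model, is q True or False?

True

Suppose q = false.
Unit clause (r) forces r = true.
Unit clause (!s) forces s = false.
Unit clause (p) forces p = true.
That conflicts with the unit clause (!p).
So every satisfying assignment has q = True.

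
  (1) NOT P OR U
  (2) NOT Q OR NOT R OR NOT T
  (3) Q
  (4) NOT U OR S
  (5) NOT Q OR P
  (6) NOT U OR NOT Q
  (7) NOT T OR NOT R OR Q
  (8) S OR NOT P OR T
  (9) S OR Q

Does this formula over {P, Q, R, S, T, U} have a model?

Unsatisfiable

(Q) alone gives Q = true.
(P) alone gives P = true.
(U) alone gives U = true.
Now (NOT U) is unsatisfied and unit — conflict.
No assignment satisfies every clause.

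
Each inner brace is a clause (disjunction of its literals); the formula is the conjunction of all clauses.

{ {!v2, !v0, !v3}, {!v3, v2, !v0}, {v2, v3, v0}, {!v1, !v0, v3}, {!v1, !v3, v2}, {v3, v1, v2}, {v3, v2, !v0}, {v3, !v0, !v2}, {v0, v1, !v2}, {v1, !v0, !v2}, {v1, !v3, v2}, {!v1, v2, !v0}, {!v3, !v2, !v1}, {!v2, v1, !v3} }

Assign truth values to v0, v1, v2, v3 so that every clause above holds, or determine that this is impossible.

v0 ↦ false; v1 ↦ true; v2 ↦ true; v3 ↦ false

Case v2 = true:
Case v0 = false:
From the singleton clause (v1), v1 = true.
From the singleton clause (!v3), v3 = false.
All clauses are satisfied.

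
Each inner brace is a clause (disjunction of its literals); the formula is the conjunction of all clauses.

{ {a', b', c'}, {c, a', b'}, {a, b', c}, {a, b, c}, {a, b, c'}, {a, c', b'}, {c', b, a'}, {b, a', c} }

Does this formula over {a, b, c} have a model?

Branch on a: set a = 0.
Branch on b: set b = 0.
From the singleton clause (c), c = 1.
That conflicts with the unit clause (c').
That branch fails; take b = 1 instead.
From the singleton clause (c), c = 1.
That conflicts with the unit clause (c').
Neither b = 1 nor b = 0 works.
That branch fails; take a = 1 instead.
Branch on b: set b = 0.
From the singleton clause (c'), c = 0.
That conflicts with the unit clause (c).
That branch fails; take b = 1 instead.
From the singleton clause (c'), c = 0.
That conflicts with the unit clause (c).
Neither b = 1 nor b = 0 works.
Neither a = 1 nor a = 0 works.
No assignment satisfies every clause.

No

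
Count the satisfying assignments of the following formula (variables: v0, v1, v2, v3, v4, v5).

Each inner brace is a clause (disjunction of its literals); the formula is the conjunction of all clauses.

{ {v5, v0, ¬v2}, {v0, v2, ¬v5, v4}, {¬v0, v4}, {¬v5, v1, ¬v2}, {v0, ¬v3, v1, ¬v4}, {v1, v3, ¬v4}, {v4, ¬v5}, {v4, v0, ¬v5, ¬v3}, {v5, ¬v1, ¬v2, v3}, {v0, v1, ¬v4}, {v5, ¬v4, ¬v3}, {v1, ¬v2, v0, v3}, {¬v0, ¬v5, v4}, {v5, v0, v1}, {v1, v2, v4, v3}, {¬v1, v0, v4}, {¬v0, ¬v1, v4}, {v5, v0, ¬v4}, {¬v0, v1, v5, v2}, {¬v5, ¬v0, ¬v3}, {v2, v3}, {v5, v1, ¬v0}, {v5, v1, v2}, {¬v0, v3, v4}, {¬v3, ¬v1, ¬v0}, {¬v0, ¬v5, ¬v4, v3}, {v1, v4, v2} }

There are 2^6 = 64 truth assignments over (v0, v1, v2, v3, v4, v5).
Split on v1. With v1 = True, the clauses containing v1 are satisfied and ¬v1 drops from the rest; 3 of the 2^5 = 32 assignments to the other variables satisfy what remains.
With v1 = False, by the same count on the reduced clause set, 0 assignments work.
Total: 3 + 0 = 3.

3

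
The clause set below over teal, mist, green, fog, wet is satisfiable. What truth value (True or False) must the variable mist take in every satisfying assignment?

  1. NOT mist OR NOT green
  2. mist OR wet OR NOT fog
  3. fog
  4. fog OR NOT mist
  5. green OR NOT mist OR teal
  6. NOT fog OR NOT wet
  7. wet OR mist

Suppose mist = false.
The clause (fog) is unit, so fog = true.
The clause (wet) is unit, so wet = true.
Now (NOT wet) is unsatisfied and unit — conflict.
So every satisfying assignment has mist = True.

True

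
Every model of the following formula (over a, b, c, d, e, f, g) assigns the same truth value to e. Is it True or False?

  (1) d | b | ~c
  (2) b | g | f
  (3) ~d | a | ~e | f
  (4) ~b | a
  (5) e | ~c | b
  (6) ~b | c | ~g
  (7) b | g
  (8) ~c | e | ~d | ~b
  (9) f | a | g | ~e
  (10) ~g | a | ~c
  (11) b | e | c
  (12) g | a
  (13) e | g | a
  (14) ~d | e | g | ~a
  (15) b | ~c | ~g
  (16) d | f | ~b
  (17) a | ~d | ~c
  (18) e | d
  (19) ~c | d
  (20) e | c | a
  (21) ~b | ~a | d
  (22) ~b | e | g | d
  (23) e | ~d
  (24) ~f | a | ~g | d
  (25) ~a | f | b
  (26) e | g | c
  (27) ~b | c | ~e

True

Suppose e = 0.
Unit clause (d) forces d = 1.
But (~d) is also a unit clause — contradiction.
So every satisfying assignment has e = True.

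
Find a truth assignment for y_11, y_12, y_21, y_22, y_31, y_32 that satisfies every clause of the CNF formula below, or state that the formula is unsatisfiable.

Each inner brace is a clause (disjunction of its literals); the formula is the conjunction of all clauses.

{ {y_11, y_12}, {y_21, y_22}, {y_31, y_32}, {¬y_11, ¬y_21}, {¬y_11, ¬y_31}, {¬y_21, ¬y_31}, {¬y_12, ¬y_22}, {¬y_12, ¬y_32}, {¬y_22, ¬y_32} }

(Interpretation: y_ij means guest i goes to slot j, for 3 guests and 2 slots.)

Suppose y_11 = True.
Unit clause (¬y_21) forces y_21 = False.
Unit clause (y_22) forces y_22 = True.
Unit clause (¬y_31) forces y_31 = False.
Unit clause (y_32) forces y_32 = True.
But (¬y_32) is also a unit clause — contradiction.
So y_11 must be the other value — set y_11 = False.
Unit clause (y_12) forces y_12 = True.
Unit clause (¬y_22) forces y_22 = False.
Unit clause (y_21) forces y_21 = True.
Unit clause (¬y_31) forces y_31 = False.
Unit clause (y_32) forces y_32 = True.
But (¬y_32) is also a unit clause — contradiction.
Neither y_11 = True nor y_11 = False works.

UNSATISFIABLE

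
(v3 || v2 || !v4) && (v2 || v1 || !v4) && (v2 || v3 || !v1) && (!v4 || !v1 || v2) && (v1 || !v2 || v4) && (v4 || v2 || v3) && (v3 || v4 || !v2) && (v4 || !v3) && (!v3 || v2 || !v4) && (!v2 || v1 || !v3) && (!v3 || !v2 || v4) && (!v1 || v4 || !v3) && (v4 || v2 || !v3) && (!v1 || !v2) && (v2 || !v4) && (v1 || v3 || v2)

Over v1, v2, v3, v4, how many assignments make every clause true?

There are 2^4 = 16 truth assignments over (v1, v2, v3, v4).
Check each against the 16 clauses (columns in the order v1, v2, v3, v4):
  F F F F  ✗ fails (v4 || v2 || v3)
  F F F T  ✗ fails (v3 || v2 || !v4)
  F F T F  ✗ fails (v4 || !v3)
  F F T T  ✗ fails (v2 || v1 || !v4)
  F T F F  ✗ fails (v1 || !v2 || v4)
  F T F T  ✓ satisfies all
  F T T F  ✗ fails (v1 || !v2 || v4)
  F T T T  ✗ fails (!v2 || v1 || !v3)
  T F F F  ✗ fails (v2 || v3 || !v1)
  T F F T  ✗ fails (v3 || v2 || !v4)
  T F T F  ✗ fails (v4 || !v3)
  T F T T  ✗ fails (!v4 || !v1 || v2)
  T T F F  ✗ fails (v3 || v4 || !v2)
  T T F T  ✗ fails (!v1 || !v2)
  T T T F  ✗ fails (v4 || !v3)
  T T T T  ✗ fails (!v1 || !v2)
1 of the 16 rows is a model.

1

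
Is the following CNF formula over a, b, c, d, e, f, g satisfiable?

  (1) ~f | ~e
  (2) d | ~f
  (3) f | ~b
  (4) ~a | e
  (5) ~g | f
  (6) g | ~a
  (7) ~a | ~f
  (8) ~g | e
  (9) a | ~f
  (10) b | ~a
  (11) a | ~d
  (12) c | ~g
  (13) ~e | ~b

Case f = 0:
The clause (~b) is unit, so b = 0.
The clause (~g) is unit, so g = 0.
The clause (~a) is unit, so a = 0.
The clause (~d) is unit, so d = 0.
Every clause is now satisfied; c, e are unconstrained.
A satisfying assignment: a=0, b=0, c=1, d=0, e=1, f=0, g=0.

Yes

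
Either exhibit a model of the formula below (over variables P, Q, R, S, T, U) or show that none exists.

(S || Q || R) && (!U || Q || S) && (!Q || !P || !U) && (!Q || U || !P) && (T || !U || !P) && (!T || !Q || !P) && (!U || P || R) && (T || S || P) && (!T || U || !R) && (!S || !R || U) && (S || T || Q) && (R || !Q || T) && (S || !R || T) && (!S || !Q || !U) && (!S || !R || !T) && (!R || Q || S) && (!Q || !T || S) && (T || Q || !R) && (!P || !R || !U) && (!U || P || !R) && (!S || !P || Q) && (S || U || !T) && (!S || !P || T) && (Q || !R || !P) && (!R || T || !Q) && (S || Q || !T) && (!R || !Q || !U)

P ↦ false; Q ↦ false; R ↦ false; S ↦ true; T ↦ false; U ↦ false

Branch on S: set S = true.
Branch on R: set R = false.
Branch on U: set U = false.
Branch on Q: set Q = false.
The clause (!P) is unit, so P = false.
All clauses hold; T can take either value.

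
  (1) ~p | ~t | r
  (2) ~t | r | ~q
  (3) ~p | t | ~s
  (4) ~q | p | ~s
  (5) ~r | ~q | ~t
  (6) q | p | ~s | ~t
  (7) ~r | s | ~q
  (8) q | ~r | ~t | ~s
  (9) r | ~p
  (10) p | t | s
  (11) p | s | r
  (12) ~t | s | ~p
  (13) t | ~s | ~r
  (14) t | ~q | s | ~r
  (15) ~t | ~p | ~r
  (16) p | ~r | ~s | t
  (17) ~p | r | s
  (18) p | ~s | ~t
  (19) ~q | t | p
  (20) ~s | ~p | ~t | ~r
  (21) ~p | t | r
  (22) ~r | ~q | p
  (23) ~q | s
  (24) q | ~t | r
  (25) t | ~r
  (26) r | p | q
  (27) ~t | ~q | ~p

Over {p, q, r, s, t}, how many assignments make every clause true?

There are 2^5 = 32 truth assignments over (p, q, r, s, t).
Split on q. With q = 1, the clauses containing q are satisfied and ~q drops from the rest; 0 of the 2^4 = 16 assignments to the other variables satisfy what remains.
With q = 0, by the same count on the reduced clause set, 1 assignment works.
Total: 0 + 1 = 1.

1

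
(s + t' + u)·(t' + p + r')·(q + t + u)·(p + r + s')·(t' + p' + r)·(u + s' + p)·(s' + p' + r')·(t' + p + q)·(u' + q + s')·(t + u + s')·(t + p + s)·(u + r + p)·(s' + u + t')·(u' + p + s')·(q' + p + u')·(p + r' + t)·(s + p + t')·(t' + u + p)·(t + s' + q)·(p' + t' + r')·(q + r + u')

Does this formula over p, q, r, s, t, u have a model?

Yes, satisfiable

Branch on s: set s = 0.
Branch on t: set t = 0.
Unit clause (p) forces p = 1.
Branch on q: set q = 1.
No clause remains; r, u are free.
A satisfying assignment: p=1,  q=1,  r=0,  s=0,  t=0,  u=0.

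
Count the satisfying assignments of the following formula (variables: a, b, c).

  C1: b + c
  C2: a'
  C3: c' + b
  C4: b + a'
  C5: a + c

1

There are 2^3 = 8 truth assignments over (a, b, c).
Check each against the 5 clauses (columns in the order a, b, c):
  F F F  ✗ fails (b + c)
  F F T  ✗ fails (c' + b)
  F T F  ✗ fails (a + c)
  F T T  ✓ satisfies all
  T F F  ✗ fails (b + c)
  T F T  ✗ fails (a')
  T T F  ✗ fails (a')
  T T T  ✗ fails (a')
1 of the 8 rows is a model.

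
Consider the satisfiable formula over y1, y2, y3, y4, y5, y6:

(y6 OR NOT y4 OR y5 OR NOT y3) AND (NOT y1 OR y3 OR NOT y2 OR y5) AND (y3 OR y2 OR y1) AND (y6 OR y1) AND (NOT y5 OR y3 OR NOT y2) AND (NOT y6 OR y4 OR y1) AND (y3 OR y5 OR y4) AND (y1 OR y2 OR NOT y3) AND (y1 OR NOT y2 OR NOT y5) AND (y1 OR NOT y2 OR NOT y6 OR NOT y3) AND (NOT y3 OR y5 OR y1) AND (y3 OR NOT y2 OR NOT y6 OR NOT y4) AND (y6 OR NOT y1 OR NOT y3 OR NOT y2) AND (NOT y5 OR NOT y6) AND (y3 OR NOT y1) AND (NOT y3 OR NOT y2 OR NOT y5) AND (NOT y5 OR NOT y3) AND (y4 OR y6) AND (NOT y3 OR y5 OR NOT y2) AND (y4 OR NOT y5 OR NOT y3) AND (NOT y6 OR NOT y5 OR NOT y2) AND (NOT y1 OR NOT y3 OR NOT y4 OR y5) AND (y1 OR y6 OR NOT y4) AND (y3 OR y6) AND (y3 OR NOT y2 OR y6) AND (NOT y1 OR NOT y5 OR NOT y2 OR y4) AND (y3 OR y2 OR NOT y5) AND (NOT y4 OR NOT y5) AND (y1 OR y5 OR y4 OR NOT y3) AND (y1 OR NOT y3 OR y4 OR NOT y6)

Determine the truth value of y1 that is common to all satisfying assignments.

Suppose y1 = false.
From the singleton clause (y6), y6 = true.
From the singleton clause (y4), y4 = true.
From the singleton clause (NOT y5), y5 = false.
From the singleton clause (NOT y3), y3 = false.
From the singleton clause (y2), y2 = true.
But (NOT y2) is also a unit clause — contradiction.
So every satisfying assignment has y1 = True.

True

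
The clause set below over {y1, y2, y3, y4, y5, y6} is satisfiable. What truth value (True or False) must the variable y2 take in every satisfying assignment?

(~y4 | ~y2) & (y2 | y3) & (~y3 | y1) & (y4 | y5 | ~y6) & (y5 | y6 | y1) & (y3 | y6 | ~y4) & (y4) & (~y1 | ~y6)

False

Suppose y2 = 1.
(~y4) alone gives y4 = 0.
Now (y4) is unsatisfied and unit — conflict.
So every satisfying assignment has y2 = False.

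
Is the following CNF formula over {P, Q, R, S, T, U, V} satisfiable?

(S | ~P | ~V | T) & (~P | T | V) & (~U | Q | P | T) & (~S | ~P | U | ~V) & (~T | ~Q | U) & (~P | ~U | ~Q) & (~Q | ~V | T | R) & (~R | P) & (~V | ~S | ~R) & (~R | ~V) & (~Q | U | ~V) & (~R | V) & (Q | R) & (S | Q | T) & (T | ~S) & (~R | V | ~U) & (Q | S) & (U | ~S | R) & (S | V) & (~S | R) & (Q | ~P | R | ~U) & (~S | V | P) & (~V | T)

Case R = 0:
From the singleton clause (Q), Q = 1.
From the singleton clause (~S), S = 0.
From the singleton clause (V), V = 1.
From the singleton clause (T), T = 1.
From the singleton clause (U), U = 1.
From the singleton clause (~P), P = 0.
All clauses are satisfied.
A satisfying assignment: P=0,  Q=1,  R=0,  S=0,  T=1,  U=1,  V=1.

Satisfiable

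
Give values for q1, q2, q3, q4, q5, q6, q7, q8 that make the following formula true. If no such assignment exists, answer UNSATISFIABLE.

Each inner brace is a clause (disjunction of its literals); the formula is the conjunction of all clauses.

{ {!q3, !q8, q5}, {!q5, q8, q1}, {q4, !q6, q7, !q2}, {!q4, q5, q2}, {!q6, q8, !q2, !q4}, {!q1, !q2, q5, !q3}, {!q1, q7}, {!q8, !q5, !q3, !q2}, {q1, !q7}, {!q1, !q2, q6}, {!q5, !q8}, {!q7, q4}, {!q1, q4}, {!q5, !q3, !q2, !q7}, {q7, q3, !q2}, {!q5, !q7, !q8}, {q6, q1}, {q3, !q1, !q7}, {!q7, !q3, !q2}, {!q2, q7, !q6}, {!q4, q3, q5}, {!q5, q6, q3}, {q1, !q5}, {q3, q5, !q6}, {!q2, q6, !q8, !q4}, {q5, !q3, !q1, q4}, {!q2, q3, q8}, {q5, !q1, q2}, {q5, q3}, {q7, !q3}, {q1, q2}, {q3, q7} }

Suppose q1 = true.
From the singleton clause (q7), q7 = true.
From the singleton clause (q4), q4 = true.
From the singleton clause (q3), q3 = true.
From the singleton clause (!q2), q2 = false.
From the singleton clause (q5), q5 = true.
From the singleton clause (!q8), q8 = false.
No clause remains; q6 is free.

q1: true,  q2: false,  q3: true,  q4: true,  q5: true,  q6: false,  q7: true,  q8: false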